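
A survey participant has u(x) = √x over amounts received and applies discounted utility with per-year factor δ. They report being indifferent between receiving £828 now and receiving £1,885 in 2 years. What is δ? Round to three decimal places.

Indifference means u(828) = δ^2 · u(1885), so δ^2 = u(828)/u(1885).
Since u(x) = √x, δ^2 = √(828/1885) = 0.66276.
Taking the square root: δ = 0.66276^(1/2) ≈ 0.814.

δ ≈ 0.814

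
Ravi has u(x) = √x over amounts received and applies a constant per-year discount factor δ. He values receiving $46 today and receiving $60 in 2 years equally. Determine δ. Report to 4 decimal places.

The payoff in 2 years is discounted by δ^2, so u(46) = δ^2·u(60) and δ^2 = u(46)/u(60).
Since u(x) = √x, δ^2 = √(46/60) = 0.87560.
Hence δ = (0.87560)^(1/2) = 0.935732.

δ ≈ 0.9357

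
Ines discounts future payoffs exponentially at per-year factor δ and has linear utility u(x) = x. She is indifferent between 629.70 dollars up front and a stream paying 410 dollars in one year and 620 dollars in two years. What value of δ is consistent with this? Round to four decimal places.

δ ≈ 0.7300

Present value of the stream is 410·δ + 620·δ². Indifference gives 410δ + 620δ² = 629.70.
That is, 620δ² + 410δ − 629.70 = 0, a quadratic in δ.
δ = (−410 + √(410² + 4·620·629.70)) / (2·620) = (−410 + √1729756.00) / 1240 ≈ 0.7300.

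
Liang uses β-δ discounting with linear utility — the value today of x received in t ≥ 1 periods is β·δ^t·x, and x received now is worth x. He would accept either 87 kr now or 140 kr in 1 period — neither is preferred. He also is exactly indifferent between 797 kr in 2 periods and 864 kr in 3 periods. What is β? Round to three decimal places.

β ≈ 0.674

Both payoffs in the second observation are in the future, so β drops out: δ^2·797 = δ^3·864 ⇒ δ = 797/864 = 0.92245.
Substituting δ into 87 = β·δ·140: β = 87/(129.144) ≈ 0.674.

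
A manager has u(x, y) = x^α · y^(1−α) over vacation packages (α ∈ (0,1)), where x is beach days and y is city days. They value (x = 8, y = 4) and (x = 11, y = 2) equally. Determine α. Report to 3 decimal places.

Indifference: 8^α · 4^(1−α) = 11^α · 2^(1−α).
Taking logs: α·ln 8 + (1−α)·ln 4 = α·ln 11 + (1−α)·ln 2, i.e. α·-0.318454 = (1−α)·-0.693147.
So α/(1−α) = (-0.693147)/(-0.318454) = 2.176600, and α = 2.176600/3.176600 ≈ 0.685.

α ≈ 0.685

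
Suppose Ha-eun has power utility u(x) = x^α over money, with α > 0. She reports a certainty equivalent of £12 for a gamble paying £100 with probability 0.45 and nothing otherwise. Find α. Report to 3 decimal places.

EU(lottery) = 0.45·100^α + 0.55·0 = 0.45·100^α.
Setting u(12) equal to that: 12^α = 0.45·100^α ⇒ (12/100)^α = 0.45.
Take logs: α = ln 0.45 / ln(12/100) ≈ 0.37661.

α ≈ 0.377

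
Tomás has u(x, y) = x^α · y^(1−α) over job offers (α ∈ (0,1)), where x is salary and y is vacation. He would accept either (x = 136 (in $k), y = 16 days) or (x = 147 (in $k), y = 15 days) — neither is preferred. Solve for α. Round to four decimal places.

Indifference: 136^α · 16^(1−α) = 147^α · 15^(1−α).
(136/147)^α = (15/16)^(1−α); take logs: α·ln(136/147) = (1−α)·ln(15/16), i.e. α·-0.0777777 = (1−α)·-0.0645385.
With A = -0.0777777 and B = -0.0645385: α·A = (1−α)·B, so α = B/(A+B) = -0.0645385/-0.1423162 ≈ 0.4535.

α ≈ 0.4535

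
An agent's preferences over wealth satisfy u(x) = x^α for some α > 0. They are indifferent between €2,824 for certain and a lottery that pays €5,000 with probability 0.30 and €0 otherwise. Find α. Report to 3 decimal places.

EU(lottery) = 0.30·5000^α + 0.70·0 = 0.30·5000^α.
Indifference: 2824^α = 0.30·5000^α, so (2824/5000)^α = 0.30.
α = ln(0.30) / ln(2824/5000) = -1.203973/-0.571284 ≈ 2.107.

α ≈ 2.107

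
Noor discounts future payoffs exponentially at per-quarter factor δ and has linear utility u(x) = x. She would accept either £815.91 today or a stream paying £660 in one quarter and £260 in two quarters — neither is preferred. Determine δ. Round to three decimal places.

Equating present values: 815.91 = 660δ + 260δ².
That is, 260δ² + 660δ − 815.91 = 0, a quadratic in δ.
By the quadratic formula (taking the positive root), δ = (−660 + √1284146.40) / 520 ≈ 0.910.

δ ≈ 0.910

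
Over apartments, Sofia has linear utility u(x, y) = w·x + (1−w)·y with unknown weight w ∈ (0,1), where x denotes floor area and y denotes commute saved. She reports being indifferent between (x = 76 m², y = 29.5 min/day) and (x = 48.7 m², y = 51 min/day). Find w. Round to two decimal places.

w = 0.44

Indifference: w·76 + (1−w)·29.5 = w·48.7 + (1−w)·51.
w·(76−48.7) = (1−w)·(51−29.5), i.e. w·27.3 = (1−w)·21.5.
Hence w = 21.5/(27.3+21.5) = 21.5/48.8 = 0.44.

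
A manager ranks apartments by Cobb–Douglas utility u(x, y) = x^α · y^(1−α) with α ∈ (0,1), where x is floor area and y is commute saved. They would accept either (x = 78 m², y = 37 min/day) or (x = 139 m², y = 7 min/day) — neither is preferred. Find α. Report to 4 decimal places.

α ≈ 0.7424

The Cobb–Douglas utilities coincide, so 78^α·37^(1−α) = 139^α·7^(1−α).
Rearrange to (78/139)^α = (7/37)^(1−α) and take logs: α·-0.5777651 = (1−α)·-1.6650078.
With A = -0.5777651 and B = -1.6650078: α·A = (1−α)·B, so α = B/(A+B) = -1.6650078/-2.2427729 ≈ 0.7424.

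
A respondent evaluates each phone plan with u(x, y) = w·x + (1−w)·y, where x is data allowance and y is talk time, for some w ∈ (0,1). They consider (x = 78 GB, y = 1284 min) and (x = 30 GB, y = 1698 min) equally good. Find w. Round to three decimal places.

Equating utilities: w·78 + (1−w)·1284 = w·30 + (1−w)·1698.
Rearranging, 48·w − 414·(1−w) = 0.
Hence w = 414/(48+414) = 414/462 = 0.896.

w = 0.896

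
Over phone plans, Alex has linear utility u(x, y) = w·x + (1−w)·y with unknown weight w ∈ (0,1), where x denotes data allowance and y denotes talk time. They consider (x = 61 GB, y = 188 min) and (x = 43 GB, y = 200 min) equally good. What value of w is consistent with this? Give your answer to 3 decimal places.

u(61,188) = u(43,200) means w·61 + (1−w)·188 = w·43 + (1−w)·200.
w·(61−43) = (1−w)·(200−188), i.e. w·18 = (1−w)·12.
The marginal rate of substitution is 12/18, so w = 12/(18+12) = 0.400.

w = 0.400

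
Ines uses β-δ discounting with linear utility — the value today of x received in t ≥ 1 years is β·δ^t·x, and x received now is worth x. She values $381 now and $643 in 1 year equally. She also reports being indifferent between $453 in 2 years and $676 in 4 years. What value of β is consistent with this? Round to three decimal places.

β ≈ 0.724

Both payoffs in the second observation are in the future, so β drops out: δ^2·453 = δ^4·676 ⇒ δ^2 = 453/676 = 0.67012, so δ = 0.81861.
Substituting δ into 381 = β·δ·643: β = 381/(526.365) ≈ 0.724.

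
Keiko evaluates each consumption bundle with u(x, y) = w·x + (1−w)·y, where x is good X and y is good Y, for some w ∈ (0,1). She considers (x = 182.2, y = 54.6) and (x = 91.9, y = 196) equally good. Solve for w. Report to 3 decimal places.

w = 0.610

Indifference: w·182.2 + (1−w)·54.6 = w·91.9 + (1−w)·196.
w·(182.2−91.9) = (1−w)·(196−54.6), i.e. w·90.3 = (1−w)·141.4.
The marginal rate of substitution is 141.4/90.3, so w = 141.4/(90.3+141.4) = 0.610.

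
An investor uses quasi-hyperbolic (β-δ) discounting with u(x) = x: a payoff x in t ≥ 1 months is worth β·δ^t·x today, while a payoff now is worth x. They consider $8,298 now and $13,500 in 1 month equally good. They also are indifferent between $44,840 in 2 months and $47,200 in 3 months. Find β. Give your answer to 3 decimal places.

β ≈ 0.647

From the later pair, β·δ^2·44840 = β·δ^3·47200; dividing through, δ = 44840/47200 = 0.95000.
The first indifference: 8298 = β·δ·13500, so β = 8298/(δ·13500) = 8298/(0.95000·13500) ≈ 0.647.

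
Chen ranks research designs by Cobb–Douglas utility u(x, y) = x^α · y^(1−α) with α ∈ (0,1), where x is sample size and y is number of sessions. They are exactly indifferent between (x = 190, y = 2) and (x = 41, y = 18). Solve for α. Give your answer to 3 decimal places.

α ≈ 0.589

Indifference: 190^α · 2^(1−α) = 41^α · 18^(1−α).
Taking logs: α·ln 190 + (1−α)·ln 2 = α·ln 41 + (1−α)·ln 18, i.e. α·1.533452 = (1−α)·2.197225.
Thus α·(3.730677) = 2.197225, so α = 2.197225/3.730677 ≈ 0.589.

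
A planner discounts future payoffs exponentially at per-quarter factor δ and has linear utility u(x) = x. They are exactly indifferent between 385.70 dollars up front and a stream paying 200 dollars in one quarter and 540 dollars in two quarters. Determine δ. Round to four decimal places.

δ ≈ 0.6800

The stream is worth 200δ + 540δ² today, so 200δ + 540δ² = 385.70.
That is, 540δ² + 200δ − 385.70 = 0, a quadratic in δ.
δ = (−200 + √(200² + 4·540·385.70)) / (2·540) = (−200 + √873112.00) / 1080 ≈ 0.6800.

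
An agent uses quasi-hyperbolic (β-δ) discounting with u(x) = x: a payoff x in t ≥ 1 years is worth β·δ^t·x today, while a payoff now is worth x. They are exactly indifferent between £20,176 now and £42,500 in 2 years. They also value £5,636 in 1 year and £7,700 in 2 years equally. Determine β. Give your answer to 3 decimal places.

The second indifference involves only future payoffs, so β cancels: β·δ^1·5636 = β·δ^2·7700, giving δ = 5636/7700 = 0.73195.
Substituting δ into 20176 = β·δ^2·42500: β = 20176/(22769.288) ≈ 0.886.

β ≈ 0.886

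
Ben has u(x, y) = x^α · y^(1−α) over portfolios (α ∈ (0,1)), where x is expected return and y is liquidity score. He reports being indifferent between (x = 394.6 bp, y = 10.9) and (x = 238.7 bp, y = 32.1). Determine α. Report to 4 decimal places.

Indifference: 394.6^α · 10.9^(1−α) = 238.7^α · 32.1^(1−α).
Taking logs: α·ln 394.6 + (1−α)·ln 10.9 = α·ln 238.7 + (1−α)·ln 32.1, i.e. α·0.5026651 = (1−α)·1.0800932.
So α/(1−α) = (1.0800932)/(0.5026651) = 2.1487332, and α = 2.1487332/3.1487332 ≈ 0.6824.

α ≈ 0.6824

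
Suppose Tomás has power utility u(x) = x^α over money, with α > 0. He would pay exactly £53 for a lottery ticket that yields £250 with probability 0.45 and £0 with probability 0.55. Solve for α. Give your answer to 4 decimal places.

The lottery's expected utility is 0.45·u(250) + 0.55·u(0) = 0.45·250^α (since u(0) = 0 for α > 0).
Setting u(53) equal to that: 53^α = 0.45·250^α ⇒ (53/250)^α = 0.45.
Take logs: α = ln 0.45 / ln(53/250) ≈ 0.514778.

α ≈ 0.5148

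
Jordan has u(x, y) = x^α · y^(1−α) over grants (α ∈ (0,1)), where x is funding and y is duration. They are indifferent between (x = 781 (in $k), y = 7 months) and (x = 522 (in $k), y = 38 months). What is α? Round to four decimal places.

α ≈ 0.8076

Set the two utilities equal: 781^α·7^(1−α) = 522^α·38^(1−α).
(781/522)^α = (38/7)^(1−α); take logs: α·ln(781/522) = (1−α)·ln(38/7), i.e. α·0.4029076 = (1−α)·1.6916760.
Thus α·(2.0945836) = 1.6916760, so α = 1.6916760/2.0945836 ≈ 0.8076.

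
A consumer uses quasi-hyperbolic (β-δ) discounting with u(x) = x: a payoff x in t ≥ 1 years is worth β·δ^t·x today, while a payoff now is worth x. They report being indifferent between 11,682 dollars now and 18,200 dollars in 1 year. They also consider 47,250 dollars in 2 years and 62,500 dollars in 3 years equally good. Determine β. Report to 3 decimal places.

Both payoffs in the second observation are in the future, so β drops out: δ^2·47250 = δ^3·62500 ⇒ δ = 47250/62500 = 0.75600.
Substituting δ into 11682 = β·δ·18200: β = 11682/(13759.200) ≈ 0.849.

β ≈ 0.849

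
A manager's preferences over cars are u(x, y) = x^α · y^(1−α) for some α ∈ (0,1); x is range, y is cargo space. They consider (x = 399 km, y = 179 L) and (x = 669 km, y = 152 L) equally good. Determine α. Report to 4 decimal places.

Indifference: 399^α · 179^(1−α) = 669^α · 152^(1−α).
Taking logs: α·ln 399 + (1−α)·ln 179 = α·ln 669 + (1−α)·ln 152, i.e. α·-0.5168226 = (1−α)·-0.1635053.
Thus α·(-0.6803279) = -0.1635053, so α = -0.1635053/-0.6803279 ≈ 0.2403.

α ≈ 0.2403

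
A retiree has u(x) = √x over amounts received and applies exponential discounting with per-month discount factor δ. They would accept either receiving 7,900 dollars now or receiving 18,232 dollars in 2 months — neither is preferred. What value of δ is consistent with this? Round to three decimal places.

The payoff in 2 months is discounted by δ^2, so u(7900) = δ^2·u(18232) and δ^2 = u(7900)/u(18232).
Since u(x) = √x, δ^2 = √(7900/18232) = 0.65826.
Hence δ = (0.65826)^(1/2) = 0.81133.

δ ≈ 0.811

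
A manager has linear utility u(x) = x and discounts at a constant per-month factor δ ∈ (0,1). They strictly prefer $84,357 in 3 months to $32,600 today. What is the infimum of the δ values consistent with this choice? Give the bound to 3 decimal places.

δ > 0.728

Comparing present values: 32600 < δ^3·84357.
Dividing by 84357: δ^3 > 0.38645. Both sides are positive, so the cube root keeps the direction.
δ > 0.38645^(1/3) = 0.728.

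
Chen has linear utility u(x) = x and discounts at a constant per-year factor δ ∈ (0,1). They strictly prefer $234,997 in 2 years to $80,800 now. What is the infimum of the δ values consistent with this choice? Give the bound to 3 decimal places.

δ > 0.586

The preference means 80800 < δ^2·234997.
So δ^2 > 80800/234997 = 0.34383; taking the square root of both positive sides preserves the inequality.
δ > (80800/234997)^(1/2) ≈ 0.586.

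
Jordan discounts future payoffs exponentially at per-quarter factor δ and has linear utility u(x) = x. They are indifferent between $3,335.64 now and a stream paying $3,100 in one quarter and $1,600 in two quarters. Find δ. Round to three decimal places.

Equating present values: 3335.64 = 3100δ + 1600δ².
That is, 1600δ² + 3100δ − 3335.64 = 0, a quadratic in δ.
δ = (−3100 + √(3100² + 4·1600·3335.64)) / (2·1600) = (−3100 + √30958096.00) / 3200 ≈ 0.770.

δ ≈ 0.770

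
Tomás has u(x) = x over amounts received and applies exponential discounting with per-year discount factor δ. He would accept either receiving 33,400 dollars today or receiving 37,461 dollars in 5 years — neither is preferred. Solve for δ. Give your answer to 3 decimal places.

Indifference means u(33400) = δ^5 · u(37461), so δ^5 = u(33400)/u(37461).
With u(x) = x: δ^5 = 33400/37461 = 0.89159.
Taking the 5th root: δ = 0.89159^(1/5) ≈ 0.977.

δ ≈ 0.977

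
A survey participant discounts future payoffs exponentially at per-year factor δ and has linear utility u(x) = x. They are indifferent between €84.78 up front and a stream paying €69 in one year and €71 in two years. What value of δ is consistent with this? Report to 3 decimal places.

Present value of the stream is 69·δ + 71·δ². Indifference gives 69δ + 71δ² = 84.78.
Rearranged: 71δ² + 69δ − 84.78 = 0.
By the quadratic formula (taking the positive root), δ = (−69 + √28838.52) / 142 ≈ 0.710.

δ ≈ 0.710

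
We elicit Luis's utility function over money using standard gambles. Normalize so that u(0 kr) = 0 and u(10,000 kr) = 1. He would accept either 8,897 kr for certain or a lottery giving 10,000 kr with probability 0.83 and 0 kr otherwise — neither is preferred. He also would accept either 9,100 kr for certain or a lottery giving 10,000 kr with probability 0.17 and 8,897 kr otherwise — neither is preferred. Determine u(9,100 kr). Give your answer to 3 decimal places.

0.859

From the first indifference, u(8,897 kr) = 0.83·u(10,000 kr) + 0.17·u(0 kr) = 0.83·1 + 0.17·0 = 0.83.
Then u(9,100 kr) = 0.17·u(10,000 kr) + 0.83·u(8,897 kr) = 0.17·1.00 + 0.83·0.83 = 0.8589.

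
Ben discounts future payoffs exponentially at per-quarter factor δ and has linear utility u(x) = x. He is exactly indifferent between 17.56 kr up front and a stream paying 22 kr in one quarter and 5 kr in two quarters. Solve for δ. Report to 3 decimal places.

Present value of the stream is 22·δ + 5·δ². Indifference gives 22δ + 5δ² = 17.56.
Rearranged: 5δ² + 22δ − 17.56 = 0.
By the quadratic formula (taking the positive root), δ = (−22 + √835.20) / 10 ≈ 0.690.

δ ≈ 0.690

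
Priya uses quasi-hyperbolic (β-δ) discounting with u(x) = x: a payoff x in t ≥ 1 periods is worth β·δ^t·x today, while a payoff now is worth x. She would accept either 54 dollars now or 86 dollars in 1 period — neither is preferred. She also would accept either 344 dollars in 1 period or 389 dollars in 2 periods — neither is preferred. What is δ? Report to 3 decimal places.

δ ≈ 0.884

Both payoffs in the second observation are in the future, so β drops out: δ^1·344 = δ^2·389 ⇒ δ = 344/389 = 0.88432.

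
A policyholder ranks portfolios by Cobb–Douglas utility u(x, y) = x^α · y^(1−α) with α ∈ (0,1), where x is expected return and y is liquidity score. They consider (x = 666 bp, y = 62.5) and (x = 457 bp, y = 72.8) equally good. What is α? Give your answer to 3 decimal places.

The Cobb–Douglas utilities coincide, so 666^α·62.5^(1−α) = 457^α·72.8^(1−α).
Taking logs: α·ln 666 + (1−α)·ln 62.5 = α·ln 457 + (1−α)·ln 72.8, i.e. α·0.376606 = (1−α)·0.152549.
With A = 0.376606 and B = 0.152549: α·A = (1−α)·B, so α = B/(A+B) = 0.152549/0.529155 ≈ 0.288.

α ≈ 0.288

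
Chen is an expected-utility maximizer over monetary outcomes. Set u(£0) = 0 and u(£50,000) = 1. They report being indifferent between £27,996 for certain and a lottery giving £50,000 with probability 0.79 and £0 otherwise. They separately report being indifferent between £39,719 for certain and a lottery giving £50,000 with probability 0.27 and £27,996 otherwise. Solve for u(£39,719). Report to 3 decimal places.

0.847

From the first indifference, u(£27,996) = 0.79·u(£50,000) + 0.21·u(£0) = 0.79·1 + 0.21·0 = 0.79.
The second indifference gives u(£39,719) = 0.27·u(£50,000) + 0.73·u(£27,996) = 0.27·1.00 + 0.73·0.79 = 0.8467.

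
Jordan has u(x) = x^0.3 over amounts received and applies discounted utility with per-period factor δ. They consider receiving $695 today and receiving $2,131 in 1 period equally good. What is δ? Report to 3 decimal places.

δ ≈ 0.715

Indifference means u(695) = δ · u(2131), so δ = u(695)/u(2131).
With u(x) = x^0.3: δ = 695^0.3/2131^0.3 = (695/2131)^0.3 = 0.71453.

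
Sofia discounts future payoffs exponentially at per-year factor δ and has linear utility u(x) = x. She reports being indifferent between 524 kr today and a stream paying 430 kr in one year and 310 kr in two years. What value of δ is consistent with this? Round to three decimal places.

δ ≈ 0.780

Equating present values: 524 = 430δ + 310δ².
Rearranged: 310δ² + 430δ − 524 = 0.
δ = (−430 + √(430² + 4·310·524)) / (2·310) = (−430 + √834660.00) / 620 ≈ 0.780.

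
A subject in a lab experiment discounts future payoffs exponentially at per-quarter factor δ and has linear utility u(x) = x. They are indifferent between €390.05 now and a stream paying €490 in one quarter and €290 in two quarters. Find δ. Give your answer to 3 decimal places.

δ ≈ 0.590

Equating present values: 390.05 = 490δ + 290δ².
So 290δ² + 490δ − 390.05 = 0.
By the quadratic formula (taking the positive root), δ = (−490 + √692558.00) / 580 ≈ 0.590.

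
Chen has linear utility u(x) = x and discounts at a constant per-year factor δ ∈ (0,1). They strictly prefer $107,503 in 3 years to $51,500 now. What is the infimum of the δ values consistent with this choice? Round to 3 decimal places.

δ > 0.782

The preference means 51500 < δ^3·107503.
Dividing by 107503: δ^3 > 0.47906. Both sides are positive, so the cube root keeps the direction.
δ > 0.47906^(1/3) = 0.782.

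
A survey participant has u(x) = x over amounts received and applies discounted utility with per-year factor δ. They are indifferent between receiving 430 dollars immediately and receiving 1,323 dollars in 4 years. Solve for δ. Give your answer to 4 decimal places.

Equating discounted utilities: u(430) = δ^4·u(1323) ⇒ δ^4 = u(430)/u(1323).
With u(x) = x: δ^4 = 430/1323 = 0.32502.
Taking the 4th root: δ = 0.32502^(1/4) ≈ 0.7551.

δ ≈ 0.7551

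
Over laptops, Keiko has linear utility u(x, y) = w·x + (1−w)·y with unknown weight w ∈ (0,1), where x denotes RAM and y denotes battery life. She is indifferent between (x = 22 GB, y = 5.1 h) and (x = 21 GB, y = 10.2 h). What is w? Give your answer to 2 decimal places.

u(22,5.1) = u(21,10.2) means w·22 + (1−w)·5.1 = w·21 + (1−w)·10.2.
w·(22−21) = (1−w)·(10.2−5.1), i.e. w·1 = (1−w)·5.1.
Hence w = 5.1/(1+5.1) = 5.1/6.1 = 0.84.

w = 0.84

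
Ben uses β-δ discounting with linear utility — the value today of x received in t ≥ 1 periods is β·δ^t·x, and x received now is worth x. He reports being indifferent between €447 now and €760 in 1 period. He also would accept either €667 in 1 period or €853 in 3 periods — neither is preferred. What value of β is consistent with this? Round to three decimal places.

β ≈ 0.665

From the later pair, β·δ^1·667 = β·δ^3·853; dividing through, δ^2 = 667/853 = 0.78195, so δ = 0.88428.
Now use the now-vs-future pair: 447 = β·δ·760 gives β = 447/(0.88428·760) ≈ 0.665.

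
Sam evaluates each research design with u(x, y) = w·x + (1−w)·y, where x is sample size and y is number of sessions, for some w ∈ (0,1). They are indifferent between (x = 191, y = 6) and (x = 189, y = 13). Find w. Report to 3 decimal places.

w = 0.778

Equating utilities: w·191 + (1−w)·6 = w·189 + (1−w)·13.
Rearranging, 2·w − 7·(1−w) = 0.
Hence w = 7/(2+7) = 7/9 = 0.778.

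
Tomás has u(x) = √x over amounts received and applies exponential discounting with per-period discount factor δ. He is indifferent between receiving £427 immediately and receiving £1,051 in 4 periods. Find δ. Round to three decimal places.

δ ≈ 0.894

The payoff in 4 periods is discounted by δ^4, so u(427) = δ^4·u(1051) and δ^4 = u(427)/u(1051).
With u(x) = √x: δ^4 = √427/√1051 = √(427/1051) = 0.63740.
Taking the 4th root: δ = 0.63740^(1/4) ≈ 0.894.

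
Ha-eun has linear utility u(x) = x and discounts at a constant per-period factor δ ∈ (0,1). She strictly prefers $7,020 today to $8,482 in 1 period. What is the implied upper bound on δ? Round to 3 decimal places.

δ < 0.828

The preference means 7020 > δ·8482.
Dividing through by 8482 gives δ < 0.82763.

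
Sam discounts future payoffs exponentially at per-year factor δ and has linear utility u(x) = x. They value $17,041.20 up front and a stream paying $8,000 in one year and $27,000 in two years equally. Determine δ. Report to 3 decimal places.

Present value of the stream is 8000·δ + 27000·δ². Indifference gives 8000δ + 27000δ² = 17041.20.
That is, 27000δ² + 8000δ − 17041.20 = 0, a quadratic in δ.
By the quadratic formula (taking the positive root), δ = (−8000 + √1904449600.00) / 54000 ≈ 0.660.

δ ≈ 0.660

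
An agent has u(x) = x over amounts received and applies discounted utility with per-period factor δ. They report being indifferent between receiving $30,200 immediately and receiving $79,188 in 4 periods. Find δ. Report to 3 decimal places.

δ ≈ 0.786

The payoff in 4 periods is discounted by δ^4, so u(30200) = δ^4·u(79188) and δ^4 = u(30200)/u(79188).
With u(x) = x: δ^4 = 30200/79188 = 0.38137.
Hence δ = (0.38137)^(1/4) = 0.78584.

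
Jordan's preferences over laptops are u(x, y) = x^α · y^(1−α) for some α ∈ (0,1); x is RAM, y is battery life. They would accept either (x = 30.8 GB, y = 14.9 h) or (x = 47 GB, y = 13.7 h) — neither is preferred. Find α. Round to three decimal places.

Indifference: 30.8^α · 14.9^(1−α) = 47^α · 13.7^(1−α).
Taking logs: α·ln 30.8 + (1−α)·ln 14.9 = α·ln 47 + (1−α)·ln 13.7, i.e. α·-0.422633 = (1−α)·-0.083965.
With A = -0.422633 and B = -0.083965: α·A = (1−α)·B, so α = B/(A+B) = -0.083965/-0.506598 ≈ 0.166.

α ≈ 0.166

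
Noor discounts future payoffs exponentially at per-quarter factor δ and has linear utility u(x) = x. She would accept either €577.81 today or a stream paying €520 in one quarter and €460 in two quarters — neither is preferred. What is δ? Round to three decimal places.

δ ≈ 0.690

The stream is worth 520δ + 460δ² today, so 520δ + 460δ² = 577.81.
Rearranged: 460δ² + 520δ − 577.81 = 0.
δ = (−520 + √(520² + 4·460·577.81)) / (2·460) = (−520 + √1333570.40) / 920 ≈ 0.690.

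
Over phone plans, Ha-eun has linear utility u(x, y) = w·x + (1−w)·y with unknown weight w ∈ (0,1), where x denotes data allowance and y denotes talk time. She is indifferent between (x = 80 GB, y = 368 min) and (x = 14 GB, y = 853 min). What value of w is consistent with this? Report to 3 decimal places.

w = 0.880

Equating utilities: w·80 + (1−w)·368 = w·14 + (1−w)·853.
Rearranging, 66·w − 485·(1−w) = 0.
The marginal rate of substitution is 485/66, so w = 485/(66+485) = 0.880.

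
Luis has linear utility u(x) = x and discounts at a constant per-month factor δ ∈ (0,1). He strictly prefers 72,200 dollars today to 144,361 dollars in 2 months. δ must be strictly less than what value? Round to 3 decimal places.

δ < 0.707

Comparing present values: 72200 > δ^2·144361.
So δ^2 < 72200/144361 = 0.50014; taking the square root of both positive sides preserves the inequality.
δ < (72200/144361)^(1/2) ≈ 0.707.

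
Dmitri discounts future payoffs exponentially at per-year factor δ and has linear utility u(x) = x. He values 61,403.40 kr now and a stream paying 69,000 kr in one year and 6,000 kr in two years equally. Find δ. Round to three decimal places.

δ ≈ 0.830

Present value of the stream is 69000·δ + 6000·δ². Indifference gives 69000δ + 6000δ² = 61403.40.
Rearranged: 6000δ² + 69000δ − 61403.40 = 0.
The positive root is δ = [−69000 + √(69000² + 4·6000·61403.40)] / (2·6000) = (−69000 + 78960.000)/12000 ≈ 0.830.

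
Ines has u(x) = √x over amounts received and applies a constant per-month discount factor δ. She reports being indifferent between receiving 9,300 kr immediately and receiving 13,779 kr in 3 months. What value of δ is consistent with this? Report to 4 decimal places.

δ ≈ 0.9366

The payoff in 3 months is discounted by δ^3, so u(9300) = δ^3·u(13779) and δ^3 = u(9300)/u(13779).
With u(x) = √x: δ^3 = √9300/√13779 = √(9300/13779) = 0.82155.
Hence δ = (0.82155)^(1/3) = 0.936579.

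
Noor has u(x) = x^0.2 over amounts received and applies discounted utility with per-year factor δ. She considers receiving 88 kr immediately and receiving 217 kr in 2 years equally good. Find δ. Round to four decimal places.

Equating discounted utilities: u(88) = δ^2·u(217) ⇒ δ^2 = u(88)/u(217).
With u(x) = x^0.2: δ^2 = 88^0.2/217^0.2 = (88/217)^0.2 = 0.83484.
So δ = 0.83484^(1/2) ≈ 0.9137.

δ ≈ 0.9137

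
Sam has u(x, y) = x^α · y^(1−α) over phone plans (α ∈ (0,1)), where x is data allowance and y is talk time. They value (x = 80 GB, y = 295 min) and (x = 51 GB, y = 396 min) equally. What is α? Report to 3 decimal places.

The Cobb–Douglas utilities coincide, so 80^α·295^(1−α) = 51^α·396^(1−α).
Taking logs: α·ln 80 + (1−α)·ln 295 = α·ln 51 + (1−α)·ln 396, i.e. α·0.450201 = (1−α)·0.294439.
With A = 0.450201 and B = 0.294439: α·A = (1−α)·B, so α = B/(A+B) = 0.294439/0.744640 ≈ 0.395.

α ≈ 0.395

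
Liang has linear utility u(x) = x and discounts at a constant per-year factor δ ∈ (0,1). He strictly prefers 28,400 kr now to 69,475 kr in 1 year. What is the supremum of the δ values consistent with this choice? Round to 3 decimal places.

Comparing present values: 28400 > δ·69475.
Dividing through by 69475 gives δ < 0.40878.

δ < 0.409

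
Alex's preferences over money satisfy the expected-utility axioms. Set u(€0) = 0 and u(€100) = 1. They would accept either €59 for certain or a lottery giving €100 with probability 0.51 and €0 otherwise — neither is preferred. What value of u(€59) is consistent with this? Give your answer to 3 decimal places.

The indifference gives u(€59) = 0.51·u(€100) + 0.49·u(€0) = 0.51·1 + 0.49·0 = 0.51.

0.510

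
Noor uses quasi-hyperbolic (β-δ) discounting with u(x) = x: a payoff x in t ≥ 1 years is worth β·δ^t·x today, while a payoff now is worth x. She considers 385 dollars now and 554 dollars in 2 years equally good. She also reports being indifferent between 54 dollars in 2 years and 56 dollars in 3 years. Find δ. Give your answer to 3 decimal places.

δ ≈ 0.964

The second indifference involves only future payoffs, so β cancels: β·δ^2·54 = β·δ^3·56, giving δ = 54/56 = 0.96429.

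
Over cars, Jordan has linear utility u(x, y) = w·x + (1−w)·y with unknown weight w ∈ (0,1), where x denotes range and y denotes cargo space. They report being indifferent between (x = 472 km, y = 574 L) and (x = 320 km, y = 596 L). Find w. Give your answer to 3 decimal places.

u(472,574) = u(320,596) means w·472 + (1−w)·574 = w·320 + (1−w)·596.
Rearranging, 152·w − 22·(1−w) = 0.
So w/(1−w) = 22/152 = 0.1447, giving w = 22/(152+22) = 0.126.

w = 0.126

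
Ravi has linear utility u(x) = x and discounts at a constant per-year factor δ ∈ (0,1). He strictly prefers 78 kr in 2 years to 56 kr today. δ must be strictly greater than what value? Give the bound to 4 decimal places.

δ > 0.8473

Comparing present values: 56 < δ^2·78.
So δ^2 > 56/78 = 0.71795; taking the square root of both positive sides preserves the inequality.
δ > 0.71795^(1/2) = 0.8473.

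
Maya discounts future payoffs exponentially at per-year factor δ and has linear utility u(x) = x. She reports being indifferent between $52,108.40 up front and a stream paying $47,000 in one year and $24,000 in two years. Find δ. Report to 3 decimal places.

δ ≈ 0.790

The stream is worth 47000δ + 24000δ² today, so 47000δ + 24000δ² = 52108.40.
That is, 24000δ² + 47000δ − 52108.40 = 0, a quadratic in δ.
δ = (−47000 + √(47000² + 4·24000·52108.40)) / (2·24000) = (−47000 + √7211406400.00) / 48000 ≈ 0.790.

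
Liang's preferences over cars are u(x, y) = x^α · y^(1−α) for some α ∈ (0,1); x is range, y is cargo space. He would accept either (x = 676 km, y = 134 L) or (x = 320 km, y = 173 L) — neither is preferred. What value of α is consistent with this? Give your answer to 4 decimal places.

Indifference: 676^α · 134^(1−α) = 320^α · 173^(1−α).
Rearrange to (676/320)^α = (173/134)^(1−α) and take logs: α·0.7478721 = (1−α)·0.2554518.
With A = 0.7478721 and B = 0.2554518: α·A = (1−α)·B, so α = B/(A+B) = 0.2554518/1.0033239 ≈ 0.2546.

α ≈ 0.2546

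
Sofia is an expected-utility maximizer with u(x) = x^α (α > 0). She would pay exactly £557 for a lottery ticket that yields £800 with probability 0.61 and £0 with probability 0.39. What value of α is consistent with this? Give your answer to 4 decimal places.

Since u(0) = 0, the lottery's EU is 0.61·800^α.
Setting u(557) equal to that: 557^α = 0.61·800^α ⇒ (557/800)^α = 0.61.
α = ln(0.61) / ln(557/800) = -0.4942963/-0.3620465 ≈ 1.3653.

α ≈ 1.3653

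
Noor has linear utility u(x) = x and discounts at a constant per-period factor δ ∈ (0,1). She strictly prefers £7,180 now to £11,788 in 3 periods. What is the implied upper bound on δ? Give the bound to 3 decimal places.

Under u(x) = x this choice says 7180 > δ^3·11788.
Dividing by 11788: δ^3 < 0.60909. Both sides are positive, so the cube root keeps the direction.
δ < 0.60909^(1/3) = 0.848.

δ < 0.848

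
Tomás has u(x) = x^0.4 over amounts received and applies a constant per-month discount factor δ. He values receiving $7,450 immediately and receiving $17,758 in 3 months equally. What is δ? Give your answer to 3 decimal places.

Equating discounted utilities: u(7450) = δ^3·u(17758) ⇒ δ^3 = u(7450)/u(17758).
With u(x) = x^0.4: δ^3 = 7450^0.4/17758^0.4 = (7450/17758)^0.4 = 0.70649.
So δ = 0.70649^(1/3) ≈ 0.891.

δ ≈ 0.891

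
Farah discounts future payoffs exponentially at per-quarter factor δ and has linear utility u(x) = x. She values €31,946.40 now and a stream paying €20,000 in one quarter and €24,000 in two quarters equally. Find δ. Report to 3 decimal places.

δ ≈ 0.810

The stream is worth 20000δ + 24000δ² today, so 20000δ + 24000δ² = 31946.40.
Rearranged: 24000δ² + 20000δ − 31946.40 = 0.
δ = (−20000 + √(20000² + 4·24000·31946.40)) / (2·24000) = (−20000 + √3466854400.00) / 48000 ≈ 0.810.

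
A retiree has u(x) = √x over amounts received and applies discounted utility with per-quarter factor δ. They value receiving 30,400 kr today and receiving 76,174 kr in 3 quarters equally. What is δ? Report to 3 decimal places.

δ ≈ 0.858

Equating discounted utilities: u(30400) = δ^3·u(76174) ⇒ δ^3 = u(30400)/u(76174).
Since u(x) = √x, δ^3 = √(30400/76174) = 0.63173.
Hence δ = (0.63173)^(1/3) = 0.85805.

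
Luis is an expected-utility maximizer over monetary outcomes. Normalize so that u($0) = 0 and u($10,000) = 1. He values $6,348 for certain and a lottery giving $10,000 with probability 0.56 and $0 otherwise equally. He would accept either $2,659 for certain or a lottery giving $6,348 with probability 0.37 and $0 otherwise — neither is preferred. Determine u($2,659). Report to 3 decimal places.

0.207

First, u($6,348) = 0.56·u($10,000) + 0.44·u($0) = 0.56.
The second indifference gives u($2,659) = 0.37·u($6,348) + 0.63·u($0) = 0.37·0.56 + 0.63·0.00 = 0.2072.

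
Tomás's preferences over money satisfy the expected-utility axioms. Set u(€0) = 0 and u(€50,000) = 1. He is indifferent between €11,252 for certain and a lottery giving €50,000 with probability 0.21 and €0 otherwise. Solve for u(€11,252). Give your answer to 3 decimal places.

The indifference gives u(€11,252) = 0.21·u(€50,000) + 0.79·u(€0) = 0.21·1 + 0.79·0 = 0.21.

0.210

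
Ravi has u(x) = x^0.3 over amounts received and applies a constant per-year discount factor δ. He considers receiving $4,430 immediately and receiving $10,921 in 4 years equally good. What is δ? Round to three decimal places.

δ ≈ 0.935

The payoff in 4 years is discounted by δ^4, so u(4430) = δ^4·u(10921) and δ^4 = u(4430)/u(10921).
Since u(x) = x^0.3, δ^4 = (4430/10921)^0.3 = 0.40564^0.3 = 0.76286.
Taking the 4th root: δ = 0.76286^(1/4) ≈ 0.935.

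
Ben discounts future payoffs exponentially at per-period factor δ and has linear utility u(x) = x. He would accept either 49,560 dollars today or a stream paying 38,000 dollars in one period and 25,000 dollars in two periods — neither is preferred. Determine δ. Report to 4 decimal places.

δ ≈ 0.8400

Equating present values: 49560 = 38000δ + 25000δ².
So 25000δ² + 38000δ − 49560 = 0.
The positive root is δ = [−38000 + √(38000² + 4·25000·49560)] / (2·25000) = (−38000 + 80000.000)/50000 ≈ 0.8400.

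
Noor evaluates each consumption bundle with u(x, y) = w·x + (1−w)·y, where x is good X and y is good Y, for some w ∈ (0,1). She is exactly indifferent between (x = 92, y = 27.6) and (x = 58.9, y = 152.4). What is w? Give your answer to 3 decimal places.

w = 0.790

u(92,27.6) = u(58.9,152.4) means w·92 + (1−w)·27.6 = w·58.9 + (1−w)·152.4.
Collecting terms: w·33.1 = (1−w)·124.8.
The marginal rate of substitution is 124.8/33.1, so w = 124.8/(33.1+124.8) = 0.790.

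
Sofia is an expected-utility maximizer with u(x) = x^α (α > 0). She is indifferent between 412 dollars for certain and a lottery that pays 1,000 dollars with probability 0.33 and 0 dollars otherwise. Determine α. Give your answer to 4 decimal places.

The lottery's expected utility is 0.33·u(1000) + 0.67·u(0) = 0.33·1000^α (since u(0) = 0 for α > 0).
Indifference: 412^α = 0.33·1000^α, so (412/1000)^α = 0.33.
Take logs: α = ln 0.33 / ln(412/1000) ≈ 1.250279.

α ≈ 1.2503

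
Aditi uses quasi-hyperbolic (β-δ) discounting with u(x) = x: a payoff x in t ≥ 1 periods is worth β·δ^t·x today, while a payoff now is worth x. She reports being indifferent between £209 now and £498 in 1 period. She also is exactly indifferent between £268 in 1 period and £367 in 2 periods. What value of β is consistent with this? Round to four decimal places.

β ≈ 0.5747

Both payoffs in the second observation are in the future, so β drops out: δ^1·268 = δ^2·367 ⇒ δ = 268/367 = 0.73025.
The first indifference: 209 = β·δ·498, so β = 209/(δ·498) = 209/(0.73025·498) ≈ 0.5747.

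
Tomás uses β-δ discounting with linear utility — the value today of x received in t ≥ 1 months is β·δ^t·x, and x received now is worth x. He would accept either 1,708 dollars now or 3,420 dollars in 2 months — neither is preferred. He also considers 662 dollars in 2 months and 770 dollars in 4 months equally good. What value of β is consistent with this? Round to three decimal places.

Both payoffs in the second observation are in the future, so β drops out: δ^2·662 = δ^4·770 ⇒ δ^2 = 662/770 = 0.85974, so δ = 0.92722.
The first indifference: 1708 = β·δ^2·3420, so β = 1708/(δ^2·3420) = 1708/(0.85974·3420) ≈ 0.581.

β ≈ 0.581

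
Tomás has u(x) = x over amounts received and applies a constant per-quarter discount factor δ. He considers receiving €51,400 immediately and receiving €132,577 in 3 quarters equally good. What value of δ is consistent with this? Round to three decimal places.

δ ≈ 0.729

Indifference means u(51400) = δ^3 · u(132577), so δ^3 = u(51400)/u(132577).
With u(x) = x: δ^3 = 51400/132577 = 0.38770.
Taking the cube root: δ = 0.38770^(1/3) ≈ 0.729.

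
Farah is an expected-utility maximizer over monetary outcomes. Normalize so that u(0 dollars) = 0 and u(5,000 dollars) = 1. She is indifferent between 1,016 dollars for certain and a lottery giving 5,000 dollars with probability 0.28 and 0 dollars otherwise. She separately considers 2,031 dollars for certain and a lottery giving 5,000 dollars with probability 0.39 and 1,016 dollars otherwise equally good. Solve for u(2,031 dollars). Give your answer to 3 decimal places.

0.561

The first gamble pins u(1,016 dollars): it must equal 0.28·1 + 0.72·0 = 0.28.
Chaining: u(2,031 dollars) = 0.39·1.00 + 0.61·0.28 = 0.5608.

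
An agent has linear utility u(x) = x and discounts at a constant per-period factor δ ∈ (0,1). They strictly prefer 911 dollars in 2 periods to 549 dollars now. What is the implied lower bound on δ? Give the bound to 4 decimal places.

The preference means 549 < δ^2·911.
Hence δ^2 > 549/911 = 0.60263, and x ↦ x^(1/2) is increasing on (0,∞).
δ > (549/911)^(1/2) ≈ 0.7763.

δ > 0.7763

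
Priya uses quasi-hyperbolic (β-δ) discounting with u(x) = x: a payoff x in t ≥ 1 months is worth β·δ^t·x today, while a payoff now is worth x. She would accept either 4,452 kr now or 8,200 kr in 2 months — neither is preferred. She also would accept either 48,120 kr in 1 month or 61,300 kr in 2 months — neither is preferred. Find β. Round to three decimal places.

β ≈ 0.881

From the later pair, β·δ^1·48120 = β·δ^2·61300; dividing through, δ = 48120/61300 = 0.78499.
The first indifference: 4452 = β·δ^2·8200, so β = 4452/(δ^2·8200) = 4452/(0.61621·8200) ≈ 0.881.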